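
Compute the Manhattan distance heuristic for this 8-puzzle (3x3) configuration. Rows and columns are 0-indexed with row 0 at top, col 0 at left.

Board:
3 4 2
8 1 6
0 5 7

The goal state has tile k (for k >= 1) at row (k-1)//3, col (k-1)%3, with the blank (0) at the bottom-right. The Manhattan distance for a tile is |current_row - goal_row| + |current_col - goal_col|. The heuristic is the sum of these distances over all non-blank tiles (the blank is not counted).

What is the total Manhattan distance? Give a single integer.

Answer: 12

Derivation:
Tile 3: (0,0)->(0,2) = 2
Tile 4: (0,1)->(1,0) = 2
Tile 2: (0,2)->(0,1) = 1
Tile 8: (1,0)->(2,1) = 2
Tile 1: (1,1)->(0,0) = 2
Tile 6: (1,2)->(1,2) = 0
Tile 5: (2,1)->(1,1) = 1
Tile 7: (2,2)->(2,0) = 2
Sum: 2 + 2 + 1 + 2 + 2 + 0 + 1 + 2 = 12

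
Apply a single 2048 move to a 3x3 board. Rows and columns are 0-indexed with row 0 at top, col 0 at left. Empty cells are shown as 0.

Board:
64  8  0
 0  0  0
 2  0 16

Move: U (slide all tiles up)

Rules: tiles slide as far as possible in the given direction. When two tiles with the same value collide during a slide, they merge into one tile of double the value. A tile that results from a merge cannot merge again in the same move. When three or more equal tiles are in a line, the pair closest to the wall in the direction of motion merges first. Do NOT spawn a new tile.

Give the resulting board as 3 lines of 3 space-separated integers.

Answer: 64  8 16
 2  0  0
 0  0  0

Derivation:
Slide up:
col 0: [64, 0, 2] -> [64, 2, 0]
col 1: [8, 0, 0] -> [8, 0, 0]
col 2: [0, 0, 16] -> [16, 0, 0]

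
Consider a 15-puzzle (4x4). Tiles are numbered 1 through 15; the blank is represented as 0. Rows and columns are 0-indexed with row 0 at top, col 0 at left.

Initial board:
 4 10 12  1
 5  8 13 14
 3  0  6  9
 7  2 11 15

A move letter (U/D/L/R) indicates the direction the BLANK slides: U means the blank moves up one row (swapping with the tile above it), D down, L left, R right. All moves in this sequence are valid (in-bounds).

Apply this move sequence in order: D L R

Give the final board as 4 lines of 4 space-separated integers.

Answer:  4 10 12  1
 5  8 13 14
 3  2  6  9
 7  0 11 15

Derivation:
After move 1 (D):
 4 10 12  1
 5  8 13 14
 3  2  6  9
 7  0 11 15

After move 2 (L):
 4 10 12  1
 5  8 13 14
 3  2  6  9
 0  7 11 15

After move 3 (R):
 4 10 12  1
 5  8 13 14
 3  2  6  9
 7  0 11 15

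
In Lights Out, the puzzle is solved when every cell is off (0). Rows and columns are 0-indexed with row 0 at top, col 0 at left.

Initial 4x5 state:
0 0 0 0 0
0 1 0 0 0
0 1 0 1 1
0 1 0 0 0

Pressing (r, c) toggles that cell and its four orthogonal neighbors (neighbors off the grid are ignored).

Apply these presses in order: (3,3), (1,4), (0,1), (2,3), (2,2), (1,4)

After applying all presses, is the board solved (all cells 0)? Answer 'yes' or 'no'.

After press 1 at (3,3):
0 0 0 0 0
0 1 0 0 0
0 1 0 0 1
0 1 1 1 1

After press 2 at (1,4):
0 0 0 0 1
0 1 0 1 1
0 1 0 0 0
0 1 1 1 1

After press 3 at (0,1):
1 1 1 0 1
0 0 0 1 1
0 1 0 0 0
0 1 1 1 1

After press 4 at (2,3):
1 1 1 0 1
0 0 0 0 1
0 1 1 1 1
0 1 1 0 1

After press 5 at (2,2):
1 1 1 0 1
0 0 1 0 1
0 0 0 0 1
0 1 0 0 1

After press 6 at (1,4):
1 1 1 0 0
0 0 1 1 0
0 0 0 0 0
0 1 0 0 1

Lights still on: 7

Answer: no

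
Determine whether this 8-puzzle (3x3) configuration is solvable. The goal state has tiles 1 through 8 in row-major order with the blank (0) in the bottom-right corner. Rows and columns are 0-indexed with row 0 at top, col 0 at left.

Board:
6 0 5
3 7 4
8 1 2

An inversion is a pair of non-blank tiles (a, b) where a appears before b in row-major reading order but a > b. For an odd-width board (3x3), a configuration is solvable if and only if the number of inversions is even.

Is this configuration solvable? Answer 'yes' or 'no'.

Inversions (pairs i<j in row-major order where tile[i] > tile[j] > 0): 18
18 is even, so the puzzle is solvable.

Answer: yes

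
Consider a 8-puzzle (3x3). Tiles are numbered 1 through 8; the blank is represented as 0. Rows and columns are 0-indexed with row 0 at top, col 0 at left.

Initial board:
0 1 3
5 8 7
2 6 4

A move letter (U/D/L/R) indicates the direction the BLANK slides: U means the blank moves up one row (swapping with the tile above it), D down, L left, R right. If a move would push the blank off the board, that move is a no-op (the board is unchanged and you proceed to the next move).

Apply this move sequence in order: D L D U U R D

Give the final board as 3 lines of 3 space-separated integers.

After move 1 (D):
5 1 3
0 8 7
2 6 4

After move 2 (L):
5 1 3
0 8 7
2 6 4

After move 3 (D):
5 1 3
2 8 7
0 6 4

After move 4 (U):
5 1 3
0 8 7
2 6 4

After move 5 (U):
0 1 3
5 8 7
2 6 4

After move 6 (R):
1 0 3
5 8 7
2 6 4

After move 7 (D):
1 8 3
5 0 7
2 6 4

Answer: 1 8 3
5 0 7
2 6 4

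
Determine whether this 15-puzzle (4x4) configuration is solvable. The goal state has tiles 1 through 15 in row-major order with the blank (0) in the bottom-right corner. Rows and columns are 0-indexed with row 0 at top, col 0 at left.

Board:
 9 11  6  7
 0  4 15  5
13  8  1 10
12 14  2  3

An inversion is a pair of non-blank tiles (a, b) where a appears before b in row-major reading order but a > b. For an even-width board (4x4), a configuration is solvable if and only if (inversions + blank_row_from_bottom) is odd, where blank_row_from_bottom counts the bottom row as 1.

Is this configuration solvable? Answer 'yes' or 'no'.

Answer: no

Derivation:
Inversions: 57
Blank is in row 1 (0-indexed from top), which is row 3 counting from the bottom (bottom = 1).
57 + 3 = 60, which is even, so the puzzle is not solvable.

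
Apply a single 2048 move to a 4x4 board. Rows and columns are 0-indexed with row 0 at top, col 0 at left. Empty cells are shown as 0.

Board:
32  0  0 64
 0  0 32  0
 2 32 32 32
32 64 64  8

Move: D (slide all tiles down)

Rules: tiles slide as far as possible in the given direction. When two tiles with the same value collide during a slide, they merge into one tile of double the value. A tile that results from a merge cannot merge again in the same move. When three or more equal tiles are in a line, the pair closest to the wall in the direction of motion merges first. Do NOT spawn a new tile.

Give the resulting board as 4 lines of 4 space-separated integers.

Slide down:
col 0: [32, 0, 2, 32] -> [0, 32, 2, 32]
col 1: [0, 0, 32, 64] -> [0, 0, 32, 64]
col 2: [0, 32, 32, 64] -> [0, 0, 64, 64]
col 3: [64, 0, 32, 8] -> [0, 64, 32, 8]

Answer:  0  0  0  0
32  0  0 64
 2 32 64 32
32 64 64  8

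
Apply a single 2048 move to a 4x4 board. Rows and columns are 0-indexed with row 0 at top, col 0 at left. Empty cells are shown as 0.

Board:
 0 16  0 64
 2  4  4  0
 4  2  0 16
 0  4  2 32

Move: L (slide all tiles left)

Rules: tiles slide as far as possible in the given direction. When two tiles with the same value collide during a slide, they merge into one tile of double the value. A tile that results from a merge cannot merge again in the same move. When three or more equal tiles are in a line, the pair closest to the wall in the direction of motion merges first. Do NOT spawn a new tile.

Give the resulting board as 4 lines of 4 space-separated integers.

Slide left:
row 0: [0, 16, 0, 64] -> [16, 64, 0, 0]
row 1: [2, 4, 4, 0] -> [2, 8, 0, 0]
row 2: [4, 2, 0, 16] -> [4, 2, 16, 0]
row 3: [0, 4, 2, 32] -> [4, 2, 32, 0]

Answer: 16 64  0  0
 2  8  0  0
 4  2 16  0
 4  2 32  0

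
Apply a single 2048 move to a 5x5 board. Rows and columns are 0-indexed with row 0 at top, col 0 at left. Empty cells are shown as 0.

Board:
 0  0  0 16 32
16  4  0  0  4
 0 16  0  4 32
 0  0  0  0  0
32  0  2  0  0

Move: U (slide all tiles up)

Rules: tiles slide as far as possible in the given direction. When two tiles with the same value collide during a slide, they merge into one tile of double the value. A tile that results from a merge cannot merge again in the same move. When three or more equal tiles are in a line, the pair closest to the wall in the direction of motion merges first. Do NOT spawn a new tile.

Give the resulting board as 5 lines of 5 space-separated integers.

Slide up:
col 0: [0, 16, 0, 0, 32] -> [16, 32, 0, 0, 0]
col 1: [0, 4, 16, 0, 0] -> [4, 16, 0, 0, 0]
col 2: [0, 0, 0, 0, 2] -> [2, 0, 0, 0, 0]
col 3: [16, 0, 4, 0, 0] -> [16, 4, 0, 0, 0]
col 4: [32, 4, 32, 0, 0] -> [32, 4, 32, 0, 0]

Answer: 16  4  2 16 32
32 16  0  4  4
 0  0  0  0 32
 0  0  0  0  0
 0  0  0  0  0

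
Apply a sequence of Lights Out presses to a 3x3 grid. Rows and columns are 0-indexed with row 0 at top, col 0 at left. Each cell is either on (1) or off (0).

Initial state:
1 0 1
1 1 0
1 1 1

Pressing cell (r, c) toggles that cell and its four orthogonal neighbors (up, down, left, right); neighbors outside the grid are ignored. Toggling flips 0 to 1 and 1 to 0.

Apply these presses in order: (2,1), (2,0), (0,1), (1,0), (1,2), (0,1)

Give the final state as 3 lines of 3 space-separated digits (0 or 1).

After press 1 at (2,1):
1 0 1
1 0 0
0 0 0

After press 2 at (2,0):
1 0 1
0 0 0
1 1 0

After press 3 at (0,1):
0 1 0
0 1 0
1 1 0

After press 4 at (1,0):
1 1 0
1 0 0
0 1 0

After press 5 at (1,2):
1 1 1
1 1 1
0 1 1

After press 6 at (0,1):
0 0 0
1 0 1
0 1 1

Answer: 0 0 0
1 0 1
0 1 1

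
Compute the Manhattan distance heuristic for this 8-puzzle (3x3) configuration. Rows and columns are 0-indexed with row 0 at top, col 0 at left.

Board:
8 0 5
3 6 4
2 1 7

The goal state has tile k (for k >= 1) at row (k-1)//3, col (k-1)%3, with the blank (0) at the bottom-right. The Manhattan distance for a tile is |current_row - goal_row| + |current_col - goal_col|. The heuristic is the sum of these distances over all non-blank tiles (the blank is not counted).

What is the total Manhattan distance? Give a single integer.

Answer: 19

Derivation:
Tile 8: at (0,0), goal (2,1), distance |0-2|+|0-1| = 3
Tile 5: at (0,2), goal (1,1), distance |0-1|+|2-1| = 2
Tile 3: at (1,0), goal (0,2), distance |1-0|+|0-2| = 3
Tile 6: at (1,1), goal (1,2), distance |1-1|+|1-2| = 1
Tile 4: at (1,2), goal (1,0), distance |1-1|+|2-0| = 2
Tile 2: at (2,0), goal (0,1), distance |2-0|+|0-1| = 3
Tile 1: at (2,1), goal (0,0), distance |2-0|+|1-0| = 3
Tile 7: at (2,2), goal (2,0), distance |2-2|+|2-0| = 2
Sum: 3 + 2 + 3 + 1 + 2 + 3 + 3 + 2 = 19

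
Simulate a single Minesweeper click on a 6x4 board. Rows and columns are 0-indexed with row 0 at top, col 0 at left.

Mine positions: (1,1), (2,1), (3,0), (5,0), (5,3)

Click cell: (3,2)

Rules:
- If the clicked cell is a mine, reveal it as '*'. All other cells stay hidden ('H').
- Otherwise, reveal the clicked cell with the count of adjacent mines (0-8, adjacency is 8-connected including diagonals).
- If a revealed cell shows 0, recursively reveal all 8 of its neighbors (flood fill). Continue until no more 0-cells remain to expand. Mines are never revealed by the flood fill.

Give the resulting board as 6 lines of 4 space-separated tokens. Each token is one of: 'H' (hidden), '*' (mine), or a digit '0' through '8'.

H H H H
H H H H
H H H H
H H 1 H
H H H H
H H H H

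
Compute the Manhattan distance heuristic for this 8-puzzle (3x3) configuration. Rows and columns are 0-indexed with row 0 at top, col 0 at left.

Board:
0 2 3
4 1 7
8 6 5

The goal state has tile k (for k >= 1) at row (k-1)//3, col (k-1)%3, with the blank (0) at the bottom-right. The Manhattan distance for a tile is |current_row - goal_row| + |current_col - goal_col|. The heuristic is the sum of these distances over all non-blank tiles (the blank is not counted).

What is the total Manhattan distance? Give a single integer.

Answer: 10

Derivation:
Tile 2: (0,1)->(0,1) = 0
Tile 3: (0,2)->(0,2) = 0
Tile 4: (1,0)->(1,0) = 0
Tile 1: (1,1)->(0,0) = 2
Tile 7: (1,2)->(2,0) = 3
Tile 8: (2,0)->(2,1) = 1
Tile 6: (2,1)->(1,2) = 2
Tile 5: (2,2)->(1,1) = 2
Sum: 0 + 0 + 0 + 2 + 3 + 1 + 2 + 2 = 10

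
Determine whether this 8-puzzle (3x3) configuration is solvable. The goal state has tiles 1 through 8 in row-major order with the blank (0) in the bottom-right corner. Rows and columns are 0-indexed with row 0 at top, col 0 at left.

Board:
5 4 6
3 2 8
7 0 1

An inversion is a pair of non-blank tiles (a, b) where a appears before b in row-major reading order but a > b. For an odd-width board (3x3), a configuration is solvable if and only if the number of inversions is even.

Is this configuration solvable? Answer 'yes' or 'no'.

Answer: yes

Derivation:
Inversions (pairs i<j in row-major order where tile[i] > tile[j] > 0): 16
16 is even, so the puzzle is solvable.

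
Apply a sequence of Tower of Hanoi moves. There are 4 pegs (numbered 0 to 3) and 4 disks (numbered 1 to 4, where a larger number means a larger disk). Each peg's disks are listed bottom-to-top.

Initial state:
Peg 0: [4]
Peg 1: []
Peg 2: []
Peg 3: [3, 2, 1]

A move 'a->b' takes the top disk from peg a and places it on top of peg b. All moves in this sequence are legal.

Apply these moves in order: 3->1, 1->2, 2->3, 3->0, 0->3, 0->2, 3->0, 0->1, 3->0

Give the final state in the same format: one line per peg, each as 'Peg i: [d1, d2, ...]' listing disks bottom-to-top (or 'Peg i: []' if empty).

After move 1 (3->1):
Peg 0: [4]
Peg 1: [1]
Peg 2: []
Peg 3: [3, 2]

After move 2 (1->2):
Peg 0: [4]
Peg 1: []
Peg 2: [1]
Peg 3: [3, 2]

After move 3 (2->3):
Peg 0: [4]
Peg 1: []
Peg 2: []
Peg 3: [3, 2, 1]

After move 4 (3->0):
Peg 0: [4, 1]
Peg 1: []
Peg 2: []
Peg 3: [3, 2]

After move 5 (0->3):
Peg 0: [4]
Peg 1: []
Peg 2: []
Peg 3: [3, 2, 1]

After move 6 (0->2):
Peg 0: []
Peg 1: []
Peg 2: [4]
Peg 3: [3, 2, 1]

After move 7 (3->0):
Peg 0: [1]
Peg 1: []
Peg 2: [4]
Peg 3: [3, 2]

After move 8 (0->1):
Peg 0: []
Peg 1: [1]
Peg 2: [4]
Peg 3: [3, 2]

After move 9 (3->0):
Peg 0: [2]
Peg 1: [1]
Peg 2: [4]
Peg 3: [3]

Answer: Peg 0: [2]
Peg 1: [1]
Peg 2: [4]
Peg 3: [3]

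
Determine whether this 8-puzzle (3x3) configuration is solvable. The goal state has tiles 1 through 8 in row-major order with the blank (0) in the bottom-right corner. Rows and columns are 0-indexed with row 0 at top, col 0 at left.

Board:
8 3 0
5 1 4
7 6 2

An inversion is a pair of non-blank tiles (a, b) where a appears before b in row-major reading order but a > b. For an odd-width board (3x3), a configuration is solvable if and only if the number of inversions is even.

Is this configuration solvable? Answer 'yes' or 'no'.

Answer: yes

Derivation:
Inversions (pairs i<j in row-major order where tile[i] > tile[j] > 0): 16
16 is even, so the puzzle is solvable.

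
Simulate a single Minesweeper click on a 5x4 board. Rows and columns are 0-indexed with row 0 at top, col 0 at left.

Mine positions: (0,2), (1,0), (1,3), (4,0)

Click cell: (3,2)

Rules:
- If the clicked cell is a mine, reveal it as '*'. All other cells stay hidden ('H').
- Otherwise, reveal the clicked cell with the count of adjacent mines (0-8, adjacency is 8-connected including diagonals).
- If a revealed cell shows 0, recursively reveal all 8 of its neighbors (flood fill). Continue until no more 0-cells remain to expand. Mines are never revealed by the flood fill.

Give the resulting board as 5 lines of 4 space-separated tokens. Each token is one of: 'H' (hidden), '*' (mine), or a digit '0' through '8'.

H H H H
H H H H
H 1 1 1
H 1 0 0
H 1 0 0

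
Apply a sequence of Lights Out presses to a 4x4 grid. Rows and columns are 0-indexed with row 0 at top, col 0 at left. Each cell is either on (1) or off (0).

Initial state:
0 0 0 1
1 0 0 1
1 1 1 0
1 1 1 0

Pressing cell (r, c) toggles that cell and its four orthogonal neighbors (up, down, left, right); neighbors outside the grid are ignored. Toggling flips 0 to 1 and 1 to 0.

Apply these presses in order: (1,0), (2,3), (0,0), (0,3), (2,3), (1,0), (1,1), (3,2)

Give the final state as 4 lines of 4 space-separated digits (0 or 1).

Answer: 1 0 1 0
1 1 1 0
1 0 0 0
1 0 0 1

Derivation:
After press 1 at (1,0):
1 0 0 1
0 1 0 1
0 1 1 0
1 1 1 0

After press 2 at (2,3):
1 0 0 1
0 1 0 0
0 1 0 1
1 1 1 1

After press 3 at (0,0):
0 1 0 1
1 1 0 0
0 1 0 1
1 1 1 1

After press 4 at (0,3):
0 1 1 0
1 1 0 1
0 1 0 1
1 1 1 1

After press 5 at (2,3):
0 1 1 0
1 1 0 0
0 1 1 0
1 1 1 0

After press 6 at (1,0):
1 1 1 0
0 0 0 0
1 1 1 0
1 1 1 0

After press 7 at (1,1):
1 0 1 0
1 1 1 0
1 0 1 0
1 1 1 0

After press 8 at (3,2):
1 0 1 0
1 1 1 0
1 0 0 0
1 0 0 1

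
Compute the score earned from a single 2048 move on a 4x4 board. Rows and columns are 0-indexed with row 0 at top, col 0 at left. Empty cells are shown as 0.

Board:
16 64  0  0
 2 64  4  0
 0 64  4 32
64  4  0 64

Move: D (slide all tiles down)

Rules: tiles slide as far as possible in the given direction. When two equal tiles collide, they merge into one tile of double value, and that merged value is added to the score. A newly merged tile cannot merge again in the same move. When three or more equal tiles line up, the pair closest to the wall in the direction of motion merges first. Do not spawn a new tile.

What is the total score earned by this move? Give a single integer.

Answer: 136

Derivation:
Slide down:
col 0: [16, 2, 0, 64] -> [0, 16, 2, 64]  score +0 (running 0)
col 1: [64, 64, 64, 4] -> [0, 64, 128, 4]  score +128 (running 128)
col 2: [0, 4, 4, 0] -> [0, 0, 0, 8]  score +8 (running 136)
col 3: [0, 0, 32, 64] -> [0, 0, 32, 64]  score +0 (running 136)
Board after move:
  0   0   0   0
 16  64   0   0
  2 128   0  32
 64   4   8  64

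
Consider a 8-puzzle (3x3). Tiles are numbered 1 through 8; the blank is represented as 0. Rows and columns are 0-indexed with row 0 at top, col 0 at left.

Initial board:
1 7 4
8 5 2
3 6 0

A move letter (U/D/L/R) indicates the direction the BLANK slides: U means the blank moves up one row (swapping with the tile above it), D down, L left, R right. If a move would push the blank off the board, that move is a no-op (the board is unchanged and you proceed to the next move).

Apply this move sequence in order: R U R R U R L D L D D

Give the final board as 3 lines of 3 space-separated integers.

After move 1 (R):
1 7 4
8 5 2
3 6 0

After move 2 (U):
1 7 4
8 5 0
3 6 2

After move 3 (R):
1 7 4
8 5 0
3 6 2

After move 4 (R):
1 7 4
8 5 0
3 6 2

After move 5 (U):
1 7 0
8 5 4
3 6 2

After move 6 (R):
1 7 0
8 5 4
3 6 2

After move 7 (L):
1 0 7
8 5 4
3 6 2

After move 8 (D):
1 5 7
8 0 4
3 6 2

After move 9 (L):
1 5 7
0 8 4
3 6 2

After move 10 (D):
1 5 7
3 8 4
0 6 2

After move 11 (D):
1 5 7
3 8 4
0 6 2

Answer: 1 5 7
3 8 4
0 6 2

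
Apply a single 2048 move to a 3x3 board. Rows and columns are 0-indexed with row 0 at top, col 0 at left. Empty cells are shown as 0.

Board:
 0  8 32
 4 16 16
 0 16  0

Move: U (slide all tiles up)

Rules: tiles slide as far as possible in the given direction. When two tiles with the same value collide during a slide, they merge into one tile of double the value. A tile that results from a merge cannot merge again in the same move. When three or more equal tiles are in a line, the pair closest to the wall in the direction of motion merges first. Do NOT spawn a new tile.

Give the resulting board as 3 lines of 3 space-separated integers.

Slide up:
col 0: [0, 4, 0] -> [4, 0, 0]
col 1: [8, 16, 16] -> [8, 32, 0]
col 2: [32, 16, 0] -> [32, 16, 0]

Answer:  4  8 32
 0 32 16
 0  0  0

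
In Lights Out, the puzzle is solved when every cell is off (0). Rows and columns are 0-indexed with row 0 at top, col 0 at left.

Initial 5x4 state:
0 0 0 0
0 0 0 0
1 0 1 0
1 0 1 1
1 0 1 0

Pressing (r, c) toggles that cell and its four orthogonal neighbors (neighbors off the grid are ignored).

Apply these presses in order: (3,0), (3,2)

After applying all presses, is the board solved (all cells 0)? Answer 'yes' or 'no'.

After press 1 at (3,0):
0 0 0 0
0 0 0 0
0 0 1 0
0 1 1 1
0 0 1 0

After press 2 at (3,2):
0 0 0 0
0 0 0 0
0 0 0 0
0 0 0 0
0 0 0 0

Lights still on: 0

Answer: yes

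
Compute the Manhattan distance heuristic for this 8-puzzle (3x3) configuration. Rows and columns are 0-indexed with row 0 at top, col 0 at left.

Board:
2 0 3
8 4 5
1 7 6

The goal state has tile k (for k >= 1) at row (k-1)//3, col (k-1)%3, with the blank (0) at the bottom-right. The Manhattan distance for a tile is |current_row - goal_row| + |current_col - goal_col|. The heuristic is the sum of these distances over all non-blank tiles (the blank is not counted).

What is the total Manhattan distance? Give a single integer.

Tile 2: (0,0)->(0,1) = 1
Tile 3: (0,2)->(0,2) = 0
Tile 8: (1,0)->(2,1) = 2
Tile 4: (1,1)->(1,0) = 1
Tile 5: (1,2)->(1,1) = 1
Tile 1: (2,0)->(0,0) = 2
Tile 7: (2,1)->(2,0) = 1
Tile 6: (2,2)->(1,2) = 1
Sum: 1 + 0 + 2 + 1 + 1 + 2 + 1 + 1 = 9

Answer: 9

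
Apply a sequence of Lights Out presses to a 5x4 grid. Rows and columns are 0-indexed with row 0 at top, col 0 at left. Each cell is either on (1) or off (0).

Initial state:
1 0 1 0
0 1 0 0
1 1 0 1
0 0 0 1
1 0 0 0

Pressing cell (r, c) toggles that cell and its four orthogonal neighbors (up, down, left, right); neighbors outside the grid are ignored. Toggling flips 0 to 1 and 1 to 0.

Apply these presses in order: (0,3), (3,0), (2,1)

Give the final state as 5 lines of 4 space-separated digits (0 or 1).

After press 1 at (0,3):
1 0 0 1
0 1 0 1
1 1 0 1
0 0 0 1
1 0 0 0

After press 2 at (3,0):
1 0 0 1
0 1 0 1
0 1 0 1
1 1 0 1
0 0 0 0

After press 3 at (2,1):
1 0 0 1
0 0 0 1
1 0 1 1
1 0 0 1
0 0 0 0

Answer: 1 0 0 1
0 0 0 1
1 0 1 1
1 0 0 1
0 0 0 0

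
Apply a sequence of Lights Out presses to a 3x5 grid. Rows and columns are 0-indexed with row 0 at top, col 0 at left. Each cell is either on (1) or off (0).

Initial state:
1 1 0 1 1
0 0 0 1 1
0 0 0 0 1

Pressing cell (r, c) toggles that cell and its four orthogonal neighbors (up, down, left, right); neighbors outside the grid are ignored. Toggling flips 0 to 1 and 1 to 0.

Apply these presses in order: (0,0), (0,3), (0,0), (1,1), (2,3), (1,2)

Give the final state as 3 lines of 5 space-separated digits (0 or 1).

Answer: 1 0 0 0 0
1 0 0 0 1
0 1 0 1 0

Derivation:
After press 1 at (0,0):
0 0 0 1 1
1 0 0 1 1
0 0 0 0 1

After press 2 at (0,3):
0 0 1 0 0
1 0 0 0 1
0 0 0 0 1

After press 3 at (0,0):
1 1 1 0 0
0 0 0 0 1
0 0 0 0 1

After press 4 at (1,1):
1 0 1 0 0
1 1 1 0 1
0 1 0 0 1

After press 5 at (2,3):
1 0 1 0 0
1 1 1 1 1
0 1 1 1 0

After press 6 at (1,2):
1 0 0 0 0
1 0 0 0 1
0 1 0 1 0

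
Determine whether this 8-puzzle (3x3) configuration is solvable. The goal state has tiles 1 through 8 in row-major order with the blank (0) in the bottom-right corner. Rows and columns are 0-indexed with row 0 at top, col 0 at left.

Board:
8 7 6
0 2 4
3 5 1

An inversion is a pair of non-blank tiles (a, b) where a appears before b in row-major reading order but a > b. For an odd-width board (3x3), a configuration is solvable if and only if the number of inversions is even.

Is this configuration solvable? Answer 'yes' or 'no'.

Answer: no

Derivation:
Inversions (pairs i<j in row-major order where tile[i] > tile[j] > 0): 23
23 is odd, so the puzzle is not solvable.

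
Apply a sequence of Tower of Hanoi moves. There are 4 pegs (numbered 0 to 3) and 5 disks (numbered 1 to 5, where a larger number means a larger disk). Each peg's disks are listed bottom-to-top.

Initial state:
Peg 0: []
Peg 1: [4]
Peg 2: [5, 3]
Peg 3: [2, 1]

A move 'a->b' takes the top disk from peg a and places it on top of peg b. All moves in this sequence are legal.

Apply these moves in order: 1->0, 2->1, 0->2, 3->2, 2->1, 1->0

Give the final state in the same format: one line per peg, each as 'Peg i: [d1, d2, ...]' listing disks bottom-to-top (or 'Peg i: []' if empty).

Answer: Peg 0: [1]
Peg 1: [3]
Peg 2: [5, 4]
Peg 3: [2]

Derivation:
After move 1 (1->0):
Peg 0: [4]
Peg 1: []
Peg 2: [5, 3]
Peg 3: [2, 1]

After move 2 (2->1):
Peg 0: [4]
Peg 1: [3]
Peg 2: [5]
Peg 3: [2, 1]

After move 3 (0->2):
Peg 0: []
Peg 1: [3]
Peg 2: [5, 4]
Peg 3: [2, 1]

After move 4 (3->2):
Peg 0: []
Peg 1: [3]
Peg 2: [5, 4, 1]
Peg 3: [2]

After move 5 (2->1):
Peg 0: []
Peg 1: [3, 1]
Peg 2: [5, 4]
Peg 3: [2]

After move 6 (1->0):
Peg 0: [1]
Peg 1: [3]
Peg 2: [5, 4]
Peg 3: [2]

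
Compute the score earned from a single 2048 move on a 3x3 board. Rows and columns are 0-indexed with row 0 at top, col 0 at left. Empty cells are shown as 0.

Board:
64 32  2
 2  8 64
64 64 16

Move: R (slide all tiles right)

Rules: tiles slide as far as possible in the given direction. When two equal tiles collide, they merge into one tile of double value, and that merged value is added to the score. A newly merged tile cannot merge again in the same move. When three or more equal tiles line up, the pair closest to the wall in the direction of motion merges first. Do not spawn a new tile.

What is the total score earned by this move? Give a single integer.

Answer: 128

Derivation:
Slide right:
row 0: [64, 32, 2] -> [64, 32, 2]  score +0 (running 0)
row 1: [2, 8, 64] -> [2, 8, 64]  score +0 (running 0)
row 2: [64, 64, 16] -> [0, 128, 16]  score +128 (running 128)
Board after move:
 64  32   2
  2   8  64
  0 128  16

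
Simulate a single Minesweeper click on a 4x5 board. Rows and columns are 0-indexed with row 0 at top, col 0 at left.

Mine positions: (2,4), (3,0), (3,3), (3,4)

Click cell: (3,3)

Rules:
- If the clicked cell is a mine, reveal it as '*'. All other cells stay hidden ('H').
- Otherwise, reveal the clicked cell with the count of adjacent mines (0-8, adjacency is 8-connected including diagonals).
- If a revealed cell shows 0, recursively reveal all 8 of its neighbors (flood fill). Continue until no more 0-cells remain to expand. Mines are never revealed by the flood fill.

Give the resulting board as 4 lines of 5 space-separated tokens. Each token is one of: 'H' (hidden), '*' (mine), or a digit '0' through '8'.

H H H H H
H H H H H
H H H H H
H H H * H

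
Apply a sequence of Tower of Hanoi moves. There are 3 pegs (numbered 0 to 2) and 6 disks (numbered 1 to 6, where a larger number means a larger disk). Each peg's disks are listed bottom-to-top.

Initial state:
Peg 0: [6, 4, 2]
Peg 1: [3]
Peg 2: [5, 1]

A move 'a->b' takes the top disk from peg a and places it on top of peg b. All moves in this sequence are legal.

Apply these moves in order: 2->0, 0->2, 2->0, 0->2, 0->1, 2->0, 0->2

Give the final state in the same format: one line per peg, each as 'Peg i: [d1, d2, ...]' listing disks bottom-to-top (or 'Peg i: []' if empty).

After move 1 (2->0):
Peg 0: [6, 4, 2, 1]
Peg 1: [3]
Peg 2: [5]

After move 2 (0->2):
Peg 0: [6, 4, 2]
Peg 1: [3]
Peg 2: [5, 1]

After move 3 (2->0):
Peg 0: [6, 4, 2, 1]
Peg 1: [3]
Peg 2: [5]

After move 4 (0->2):
Peg 0: [6, 4, 2]
Peg 1: [3]
Peg 2: [5, 1]

After move 5 (0->1):
Peg 0: [6, 4]
Peg 1: [3, 2]
Peg 2: [5, 1]

After move 6 (2->0):
Peg 0: [6, 4, 1]
Peg 1: [3, 2]
Peg 2: [5]

After move 7 (0->2):
Peg 0: [6, 4]
Peg 1: [3, 2]
Peg 2: [5, 1]

Answer: Peg 0: [6, 4]
Peg 1: [3, 2]
Peg 2: [5, 1]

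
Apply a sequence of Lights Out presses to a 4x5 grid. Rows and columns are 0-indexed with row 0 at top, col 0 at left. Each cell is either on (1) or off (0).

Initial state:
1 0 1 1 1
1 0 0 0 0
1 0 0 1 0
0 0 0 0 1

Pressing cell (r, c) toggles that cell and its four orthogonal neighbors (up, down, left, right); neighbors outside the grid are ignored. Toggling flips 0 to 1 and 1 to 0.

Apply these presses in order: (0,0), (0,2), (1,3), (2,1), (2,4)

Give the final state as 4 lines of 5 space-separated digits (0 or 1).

Answer: 0 0 0 1 1
0 1 0 1 0
0 1 1 1 1
0 1 0 0 0

Derivation:
After press 1 at (0,0):
0 1 1 1 1
0 0 0 0 0
1 0 0 1 0
0 0 0 0 1

After press 2 at (0,2):
0 0 0 0 1
0 0 1 0 0
1 0 0 1 0
0 0 0 0 1

After press 3 at (1,3):
0 0 0 1 1
0 0 0 1 1
1 0 0 0 0
0 0 0 0 1

After press 4 at (2,1):
0 0 0 1 1
0 1 0 1 1
0 1 1 0 0
0 1 0 0 1

After press 5 at (2,4):
0 0 0 1 1
0 1 0 1 0
0 1 1 1 1
0 1 0 0 0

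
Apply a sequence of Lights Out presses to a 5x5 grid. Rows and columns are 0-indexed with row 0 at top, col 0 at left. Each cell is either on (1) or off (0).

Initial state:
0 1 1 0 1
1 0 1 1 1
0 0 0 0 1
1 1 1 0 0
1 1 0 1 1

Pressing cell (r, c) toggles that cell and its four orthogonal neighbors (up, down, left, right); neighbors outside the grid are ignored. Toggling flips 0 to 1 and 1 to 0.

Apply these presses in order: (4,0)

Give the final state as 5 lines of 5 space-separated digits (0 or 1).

Answer: 0 1 1 0 1
1 0 1 1 1
0 0 0 0 1
0 1 1 0 0
0 0 0 1 1

Derivation:
After press 1 at (4,0):
0 1 1 0 1
1 0 1 1 1
0 0 0 0 1
0 1 1 0 0
0 0 0 1 1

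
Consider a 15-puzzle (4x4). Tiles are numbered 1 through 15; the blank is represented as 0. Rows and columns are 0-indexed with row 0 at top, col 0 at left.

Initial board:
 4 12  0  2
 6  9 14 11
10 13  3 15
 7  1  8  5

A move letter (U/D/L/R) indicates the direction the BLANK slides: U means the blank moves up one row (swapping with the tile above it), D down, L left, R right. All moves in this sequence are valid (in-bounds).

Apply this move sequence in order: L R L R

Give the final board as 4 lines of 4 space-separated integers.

After move 1 (L):
 4  0 12  2
 6  9 14 11
10 13  3 15
 7  1  8  5

After move 2 (R):
 4 12  0  2
 6  9 14 11
10 13  3 15
 7  1  8  5

After move 3 (L):
 4  0 12  2
 6  9 14 11
10 13  3 15
 7  1  8  5

After move 4 (R):
 4 12  0  2
 6  9 14 11
10 13  3 15
 7  1  8  5

Answer:  4 12  0  2
 6  9 14 11
10 13  3 15
 7  1  8  5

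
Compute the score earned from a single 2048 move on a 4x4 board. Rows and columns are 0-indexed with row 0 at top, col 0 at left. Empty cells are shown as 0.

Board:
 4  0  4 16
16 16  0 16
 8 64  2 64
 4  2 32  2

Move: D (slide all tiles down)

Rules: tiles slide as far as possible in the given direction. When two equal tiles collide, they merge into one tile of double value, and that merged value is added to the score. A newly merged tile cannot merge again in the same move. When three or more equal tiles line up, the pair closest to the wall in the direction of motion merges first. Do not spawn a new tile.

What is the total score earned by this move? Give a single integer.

Answer: 32

Derivation:
Slide down:
col 0: [4, 16, 8, 4] -> [4, 16, 8, 4]  score +0 (running 0)
col 1: [0, 16, 64, 2] -> [0, 16, 64, 2]  score +0 (running 0)
col 2: [4, 0, 2, 32] -> [0, 4, 2, 32]  score +0 (running 0)
col 3: [16, 16, 64, 2] -> [0, 32, 64, 2]  score +32 (running 32)
Board after move:
 4  0  0  0
16 16  4 32
 8 64  2 64
 4  2 32  2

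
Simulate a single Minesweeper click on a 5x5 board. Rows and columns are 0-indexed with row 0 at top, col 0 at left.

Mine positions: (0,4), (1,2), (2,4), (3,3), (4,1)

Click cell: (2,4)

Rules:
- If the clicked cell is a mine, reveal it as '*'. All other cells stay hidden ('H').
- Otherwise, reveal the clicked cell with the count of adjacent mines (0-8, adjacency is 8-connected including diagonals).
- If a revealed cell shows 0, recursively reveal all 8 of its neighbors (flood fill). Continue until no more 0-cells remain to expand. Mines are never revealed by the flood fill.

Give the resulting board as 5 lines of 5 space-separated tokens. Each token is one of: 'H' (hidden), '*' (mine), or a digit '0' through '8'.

H H H H H
H H H H H
H H H H *
H H H H H
H H H H H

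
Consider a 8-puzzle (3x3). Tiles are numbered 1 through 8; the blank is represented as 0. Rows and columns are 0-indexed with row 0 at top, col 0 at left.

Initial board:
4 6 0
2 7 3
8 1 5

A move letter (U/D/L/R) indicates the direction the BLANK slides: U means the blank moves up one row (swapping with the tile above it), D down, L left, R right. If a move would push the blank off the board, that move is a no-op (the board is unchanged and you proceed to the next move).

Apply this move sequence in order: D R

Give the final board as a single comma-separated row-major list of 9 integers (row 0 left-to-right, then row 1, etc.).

Answer: 4, 6, 3, 2, 7, 0, 8, 1, 5

Derivation:
After move 1 (D):
4 6 3
2 7 0
8 1 5

After move 2 (R):
4 6 3
2 7 0
8 1 5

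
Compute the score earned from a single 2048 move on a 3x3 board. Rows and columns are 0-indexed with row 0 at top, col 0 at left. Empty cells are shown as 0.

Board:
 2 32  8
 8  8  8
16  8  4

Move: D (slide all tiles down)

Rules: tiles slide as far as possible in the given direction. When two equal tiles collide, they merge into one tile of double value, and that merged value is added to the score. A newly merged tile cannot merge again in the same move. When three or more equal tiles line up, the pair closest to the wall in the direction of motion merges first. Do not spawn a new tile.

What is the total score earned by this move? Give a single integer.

Slide down:
col 0: [2, 8, 16] -> [2, 8, 16]  score +0 (running 0)
col 1: [32, 8, 8] -> [0, 32, 16]  score +16 (running 16)
col 2: [8, 8, 4] -> [0, 16, 4]  score +16 (running 32)
Board after move:
 2  0  0
 8 32 16
16 16  4

Answer: 32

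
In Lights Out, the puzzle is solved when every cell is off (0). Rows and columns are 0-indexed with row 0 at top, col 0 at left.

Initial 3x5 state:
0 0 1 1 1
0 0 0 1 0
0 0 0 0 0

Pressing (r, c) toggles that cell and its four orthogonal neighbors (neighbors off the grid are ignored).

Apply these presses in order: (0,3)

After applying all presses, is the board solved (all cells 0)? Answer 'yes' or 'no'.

After press 1 at (0,3):
0 0 0 0 0
0 0 0 0 0
0 0 0 0 0

Lights still on: 0

Answer: yes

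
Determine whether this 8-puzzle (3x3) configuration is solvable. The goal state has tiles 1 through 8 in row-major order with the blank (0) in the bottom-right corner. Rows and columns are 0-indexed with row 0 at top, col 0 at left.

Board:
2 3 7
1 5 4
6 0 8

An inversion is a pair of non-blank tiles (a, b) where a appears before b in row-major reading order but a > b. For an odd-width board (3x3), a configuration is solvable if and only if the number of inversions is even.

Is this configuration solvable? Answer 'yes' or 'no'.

Inversions (pairs i<j in row-major order where tile[i] > tile[j] > 0): 7
7 is odd, so the puzzle is not solvable.

Answer: no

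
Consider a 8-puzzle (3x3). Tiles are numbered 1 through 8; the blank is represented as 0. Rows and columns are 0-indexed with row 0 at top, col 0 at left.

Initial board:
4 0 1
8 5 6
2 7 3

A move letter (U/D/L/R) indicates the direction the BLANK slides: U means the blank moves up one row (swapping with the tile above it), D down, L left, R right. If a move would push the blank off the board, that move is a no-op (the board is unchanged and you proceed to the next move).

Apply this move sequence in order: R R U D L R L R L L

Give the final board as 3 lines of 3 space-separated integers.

After move 1 (R):
4 1 0
8 5 6
2 7 3

After move 2 (R):
4 1 0
8 5 6
2 7 3

After move 3 (U):
4 1 0
8 5 6
2 7 3

After move 4 (D):
4 1 6
8 5 0
2 7 3

After move 5 (L):
4 1 6
8 0 5
2 7 3

After move 6 (R):
4 1 6
8 5 0
2 7 3

After move 7 (L):
4 1 6
8 0 5
2 7 3

After move 8 (R):
4 1 6
8 5 0
2 7 3

After move 9 (L):
4 1 6
8 0 5
2 7 3

After move 10 (L):
4 1 6
0 8 5
2 7 3

Answer: 4 1 6
0 8 5
2 7 3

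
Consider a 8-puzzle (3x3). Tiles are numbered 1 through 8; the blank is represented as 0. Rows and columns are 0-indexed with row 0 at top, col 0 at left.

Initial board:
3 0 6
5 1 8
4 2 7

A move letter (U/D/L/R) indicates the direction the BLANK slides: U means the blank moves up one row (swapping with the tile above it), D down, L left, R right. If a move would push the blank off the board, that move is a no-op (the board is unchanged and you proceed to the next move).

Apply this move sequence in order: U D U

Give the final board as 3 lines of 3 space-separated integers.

Answer: 3 0 6
5 1 8
4 2 7

Derivation:
After move 1 (U):
3 0 6
5 1 8
4 2 7

After move 2 (D):
3 1 6
5 0 8
4 2 7

After move 3 (U):
3 0 6
5 1 8
4 2 7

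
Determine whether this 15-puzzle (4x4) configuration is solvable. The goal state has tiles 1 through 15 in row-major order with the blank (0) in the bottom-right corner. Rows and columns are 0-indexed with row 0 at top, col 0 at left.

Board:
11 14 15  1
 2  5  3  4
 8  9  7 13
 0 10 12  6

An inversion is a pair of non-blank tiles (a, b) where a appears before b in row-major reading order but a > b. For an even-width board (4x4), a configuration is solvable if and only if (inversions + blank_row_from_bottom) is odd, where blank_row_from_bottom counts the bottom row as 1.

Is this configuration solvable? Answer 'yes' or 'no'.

Answer: yes

Derivation:
Inversions: 46
Blank is in row 3 (0-indexed from top), which is row 1 counting from the bottom (bottom = 1).
46 + 1 = 47, which is odd, so the puzzle is solvable.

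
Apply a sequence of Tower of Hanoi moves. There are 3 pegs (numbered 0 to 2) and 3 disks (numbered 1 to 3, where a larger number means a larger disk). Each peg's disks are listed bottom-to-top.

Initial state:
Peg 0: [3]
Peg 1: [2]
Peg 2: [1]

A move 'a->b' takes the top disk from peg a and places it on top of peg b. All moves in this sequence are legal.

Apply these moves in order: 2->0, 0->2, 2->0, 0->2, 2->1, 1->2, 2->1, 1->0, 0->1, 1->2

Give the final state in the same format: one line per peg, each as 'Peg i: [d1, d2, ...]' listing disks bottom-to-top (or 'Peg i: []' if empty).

Answer: Peg 0: [3]
Peg 1: [2]
Peg 2: [1]

Derivation:
After move 1 (2->0):
Peg 0: [3, 1]
Peg 1: [2]
Peg 2: []

After move 2 (0->2):
Peg 0: [3]
Peg 1: [2]
Peg 2: [1]

After move 3 (2->0):
Peg 0: [3, 1]
Peg 1: [2]
Peg 2: []

After move 4 (0->2):
Peg 0: [3]
Peg 1: [2]
Peg 2: [1]

After move 5 (2->1):
Peg 0: [3]
Peg 1: [2, 1]
Peg 2: []

After move 6 (1->2):
Peg 0: [3]
Peg 1: [2]
Peg 2: [1]

After move 7 (2->1):
Peg 0: [3]
Peg 1: [2, 1]
Peg 2: []

After move 8 (1->0):
Peg 0: [3, 1]
Peg 1: [2]
Peg 2: []

After move 9 (0->1):
Peg 0: [3]
Peg 1: [2, 1]
Peg 2: []

After move 10 (1->2):
Peg 0: [3]
Peg 1: [2]
Peg 2: [1]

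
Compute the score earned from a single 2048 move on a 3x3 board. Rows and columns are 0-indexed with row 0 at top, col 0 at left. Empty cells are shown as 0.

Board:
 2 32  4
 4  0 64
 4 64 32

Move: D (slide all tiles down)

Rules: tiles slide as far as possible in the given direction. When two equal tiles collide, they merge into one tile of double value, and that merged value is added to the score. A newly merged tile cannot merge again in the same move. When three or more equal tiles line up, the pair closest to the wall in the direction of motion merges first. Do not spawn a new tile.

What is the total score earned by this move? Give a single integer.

Answer: 8

Derivation:
Slide down:
col 0: [2, 4, 4] -> [0, 2, 8]  score +8 (running 8)
col 1: [32, 0, 64] -> [0, 32, 64]  score +0 (running 8)
col 2: [4, 64, 32] -> [4, 64, 32]  score +0 (running 8)
Board after move:
 0  0  4
 2 32 64
 8 64 32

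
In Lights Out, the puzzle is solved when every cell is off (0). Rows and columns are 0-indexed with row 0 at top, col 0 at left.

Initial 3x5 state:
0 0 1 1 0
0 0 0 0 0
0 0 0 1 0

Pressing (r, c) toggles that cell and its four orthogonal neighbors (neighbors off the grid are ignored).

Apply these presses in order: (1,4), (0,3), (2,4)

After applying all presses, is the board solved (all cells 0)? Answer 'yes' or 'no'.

After press 1 at (1,4):
0 0 1 1 1
0 0 0 1 1
0 0 0 1 1

After press 2 at (0,3):
0 0 0 0 0
0 0 0 0 1
0 0 0 1 1

After press 3 at (2,4):
0 0 0 0 0
0 0 0 0 0
0 0 0 0 0

Lights still on: 0

Answer: yes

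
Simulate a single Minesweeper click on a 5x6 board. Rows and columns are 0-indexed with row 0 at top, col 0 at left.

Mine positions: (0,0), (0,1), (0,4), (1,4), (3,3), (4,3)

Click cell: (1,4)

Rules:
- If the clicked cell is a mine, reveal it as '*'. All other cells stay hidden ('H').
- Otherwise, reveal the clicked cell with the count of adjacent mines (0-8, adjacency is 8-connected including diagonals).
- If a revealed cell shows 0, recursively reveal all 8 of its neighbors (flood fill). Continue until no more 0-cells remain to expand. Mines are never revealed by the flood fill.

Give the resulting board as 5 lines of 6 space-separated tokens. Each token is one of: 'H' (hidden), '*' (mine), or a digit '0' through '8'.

H H H H H H
H H H H * H
H H H H H H
H H H H H H
H H H H H H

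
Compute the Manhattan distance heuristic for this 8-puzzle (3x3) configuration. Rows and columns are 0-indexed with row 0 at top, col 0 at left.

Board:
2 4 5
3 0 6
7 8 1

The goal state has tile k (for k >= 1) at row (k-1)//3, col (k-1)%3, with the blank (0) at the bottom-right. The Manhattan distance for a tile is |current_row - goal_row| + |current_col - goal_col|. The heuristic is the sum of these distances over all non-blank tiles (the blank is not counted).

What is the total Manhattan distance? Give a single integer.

Tile 2: (0,0)->(0,1) = 1
Tile 4: (0,1)->(1,0) = 2
Tile 5: (0,2)->(1,1) = 2
Tile 3: (1,0)->(0,2) = 3
Tile 6: (1,2)->(1,2) = 0
Tile 7: (2,0)->(2,0) = 0
Tile 8: (2,1)->(2,1) = 0
Tile 1: (2,2)->(0,0) = 4
Sum: 1 + 2 + 2 + 3 + 0 + 0 + 0 + 4 = 12

Answer: 12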